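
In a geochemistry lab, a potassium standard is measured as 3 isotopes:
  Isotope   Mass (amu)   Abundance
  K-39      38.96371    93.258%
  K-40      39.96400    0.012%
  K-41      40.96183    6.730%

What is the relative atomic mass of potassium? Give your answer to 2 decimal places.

Weight each isotope mass by its fractional abundance: 0.93258 × 38.96371 + 0.00012 × 39.96400 + 0.06730 × 40.96183
= 36.336777 + 0.004796 + 2.756731 = 39.098304 amu

39.10 amu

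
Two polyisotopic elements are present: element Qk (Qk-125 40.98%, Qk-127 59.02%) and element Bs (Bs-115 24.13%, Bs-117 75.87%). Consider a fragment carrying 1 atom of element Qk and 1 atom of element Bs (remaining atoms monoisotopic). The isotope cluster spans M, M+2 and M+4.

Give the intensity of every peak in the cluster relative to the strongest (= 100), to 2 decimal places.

21.81 : 100.00 : 98.78

Element Qk pattern (n=1): 0.4098 : 0.5902
Element Bs pattern (n=1): 0.2413 : 0.7587
Convolve the two distributions (both contribute in 2-u steps):
  M: 0.4098×0.2413 = 0.098885
  M+2: 0.4098×0.7587 + 0.5902×0.2413 = 0.453331
  M+4: 0.5902×0.7587 = 0.447785
Scale to base peak (0.453331) = 100: 21.81 : 100.00 : 98.78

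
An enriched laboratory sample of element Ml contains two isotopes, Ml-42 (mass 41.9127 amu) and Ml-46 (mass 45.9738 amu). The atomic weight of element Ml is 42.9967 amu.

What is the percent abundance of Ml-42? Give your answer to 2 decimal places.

Let x be the fractional abundance of Ml-42; then Ml-46 has abundance 1 − x.
41.9127·x + 45.9738·(1 − x) = 42.9967
(41.9127 − 45.9738)·x = 42.9967 − 45.9738
x = -2.9771 / -4.0611 = 0.73308 → 73.31% Ml-42, 26.69% Ml-46.

73.31%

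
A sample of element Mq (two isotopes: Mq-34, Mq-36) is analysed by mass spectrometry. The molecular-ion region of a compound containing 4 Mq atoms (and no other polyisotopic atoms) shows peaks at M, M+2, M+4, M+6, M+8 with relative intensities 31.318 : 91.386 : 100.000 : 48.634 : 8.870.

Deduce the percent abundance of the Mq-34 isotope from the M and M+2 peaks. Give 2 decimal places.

Write p for the Mq-34 fraction. I(M+2)/I(M) = [C(4,1)·p^3·(1−p)] / p^4 = 4·(1−p)/p = 91.386/31.318 = 2.9180
(1−p)/p = 2.9180/4 = 0.7295  ⇒  p = 1/(1 + 0.7295) = 0.5782
Mq-34: 57.82%, Mq-36: 42.18%.

57.82%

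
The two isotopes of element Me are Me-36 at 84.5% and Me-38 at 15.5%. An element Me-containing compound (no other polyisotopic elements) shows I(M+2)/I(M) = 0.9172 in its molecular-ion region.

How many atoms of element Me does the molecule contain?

The M+2/M ratio from n Me atoms is n · q/p = n · 0.155/0.845.
n = 0.9172 × 0.845/0.155 = 5.00 ≈ 5

5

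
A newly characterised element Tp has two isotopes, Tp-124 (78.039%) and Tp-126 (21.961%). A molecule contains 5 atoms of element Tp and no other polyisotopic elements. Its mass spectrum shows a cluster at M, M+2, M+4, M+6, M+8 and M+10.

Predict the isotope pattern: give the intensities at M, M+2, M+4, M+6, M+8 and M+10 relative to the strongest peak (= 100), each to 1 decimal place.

71.1 : 100.0 : 56.3 : 15.8 : 2.2 : 0.1

Each Tp atom is independently Tp-124 (p = 0.78039) or Tp-126 (q = 0.21961); the cluster is the binomial expansion (p + q)^5.
P(M) = 0.78039^5 = 0.289440
P(M+2) = 5 × 0.78039^4 × 0.21961^1 = 0.407257
P(M+4) = 10 × 0.78039^3 × 0.21961^2 = 0.229213
P(M+6) = 10 × 0.78039^2 × 0.21961^3 = 0.064503
P(M+8) = 5 × 0.78039^1 × 0.21961^4 = 0.009076
P(M+10) = 0.21961^5 = 0.000511
The M+2 peak is largest (0.407257); scaling to 100 gives 71.1 : 100.0 : 56.3 : 15.8 : 2.2 : 0.1.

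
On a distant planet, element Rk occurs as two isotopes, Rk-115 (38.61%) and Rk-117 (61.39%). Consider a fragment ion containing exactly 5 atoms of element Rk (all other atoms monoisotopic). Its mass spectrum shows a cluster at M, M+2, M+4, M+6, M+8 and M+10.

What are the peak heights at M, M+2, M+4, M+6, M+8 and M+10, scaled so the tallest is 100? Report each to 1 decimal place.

2.5 : 19.8 : 62.9 : 100.0 : 79.5 : 25.3

The 5 Rk atoms are independent, so intensities follow the terms of (0.3861 + 0.6139)^5.
P(M) = 0.3861^5 = 0.008580
P(M+2) = 5 × 0.3861^4 × 0.6139^1 = 0.068213
P(M+4) = 10 × 0.3861^3 × 0.6139^2 = 0.216918
P(M+6) = 10 × 0.3861^2 × 0.6139^3 = 0.344899
P(M+8) = 5 × 0.3861^1 × 0.6139^4 = 0.274196
P(M+10) = 0.6139^5 = 0.087194
The M+6 peak is largest (0.344899); scaling to 100 gives 2.5 : 19.8 : 62.9 : 100.0 : 79.5 : 25.3.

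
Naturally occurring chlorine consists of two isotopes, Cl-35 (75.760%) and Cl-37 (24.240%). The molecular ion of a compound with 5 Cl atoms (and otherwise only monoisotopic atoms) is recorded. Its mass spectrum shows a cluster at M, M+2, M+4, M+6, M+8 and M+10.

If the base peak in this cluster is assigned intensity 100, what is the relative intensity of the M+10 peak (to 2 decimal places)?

0.21

(0.75760 + 0.24240)^5 gives M 0.2496, M+2 0.3993, M+4 0.2555, M+6 0.0817, M+8 0.0131, M+10 0.0008; the largest is M+2.
P(M+2) = C(5,1) × 0.75760^4 × 0.24240^1 = 5 × 0.32942751 × 0.2424 = 0.399266 (base)
P(M+10) = C(5,5) × 0.75760^0 × 0.24240^5 = 1 × 1.0000 × 0.00083688 = 0.000837
Relative intensity = 0.000837 / 0.399266 × 100 = 0.21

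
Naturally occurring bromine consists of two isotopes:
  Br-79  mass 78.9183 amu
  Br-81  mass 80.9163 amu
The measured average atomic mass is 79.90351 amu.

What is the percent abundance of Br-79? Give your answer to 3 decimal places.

With x = fraction of Br-79 (so Br-81 is 1 − x):
78.9183·x + 80.9163·(1 − x) = 79.90351
(78.9183 − 80.9163)·x = 79.90351 − 80.9163
x = -1.01279 / -1.9980 = 0.50690 → 50.690% Br-79, 49.310% Br-81.

50.690%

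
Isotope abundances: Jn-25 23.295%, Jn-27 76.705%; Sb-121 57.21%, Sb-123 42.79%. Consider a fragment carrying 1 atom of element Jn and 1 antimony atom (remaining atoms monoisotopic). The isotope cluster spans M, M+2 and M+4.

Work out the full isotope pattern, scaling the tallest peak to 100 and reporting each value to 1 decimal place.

Element Jn pattern (n=1): 0.23295 : 0.76705
Antimony pattern (n=1): 0.5721 : 0.4279
Convolve the two distributions (both contribute in 2-u steps):
  M: 0.23295×0.5721 = 0.133271
  M+2: 0.23295×0.4279 + 0.76705×0.5721 = 0.538509
  M+4: 0.76705×0.4279 = 0.328221
Scale to base peak (0.538509) = 100: 24.7 : 100.0 : 60.9

24.7 : 100.0 : 60.9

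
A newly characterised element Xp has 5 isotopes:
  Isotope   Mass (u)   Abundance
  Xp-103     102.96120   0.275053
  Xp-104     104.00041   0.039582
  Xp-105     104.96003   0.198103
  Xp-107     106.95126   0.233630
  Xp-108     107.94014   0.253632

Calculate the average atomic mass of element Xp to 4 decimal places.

Average mass = Σ (abundance × isotope mass) = 0.275053 × 102.96120 + 0.039582 × 104.00041 + 0.198103 × 104.96003 + 0.233630 × 106.95126 + 0.253632 × 107.94014
= 28.319787 + 4.116544 + 20.792897 + 24.987023 + 27.377074 = 105.593325 u

105.5933 u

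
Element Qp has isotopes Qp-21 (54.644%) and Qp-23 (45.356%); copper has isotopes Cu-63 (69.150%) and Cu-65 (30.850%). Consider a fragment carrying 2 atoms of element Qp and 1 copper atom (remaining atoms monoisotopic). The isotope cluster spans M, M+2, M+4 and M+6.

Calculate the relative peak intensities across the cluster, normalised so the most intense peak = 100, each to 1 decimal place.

Element Qp pattern (n=2): 0.29859667 : 0.49568665 : 0.20571667
Copper pattern (n=1): 0.6915 : 0.3085
Convolve the two distributions (both contribute in 2-u steps):
  M: 0.29859667×0.6915 = 0.206480
  M+2: 0.29859667×0.3085 + 0.49568665×0.6915 = 0.434884
  M+4: 0.49568665×0.3085 + 0.20571667×0.6915 = 0.295172
  M+6: 0.20571667×0.3085 = 0.063464
Scale to base peak (0.434884) = 100: 47.5 : 100.0 : 67.9 : 14.6

47.5 : 100.0 : 67.9 : 14.6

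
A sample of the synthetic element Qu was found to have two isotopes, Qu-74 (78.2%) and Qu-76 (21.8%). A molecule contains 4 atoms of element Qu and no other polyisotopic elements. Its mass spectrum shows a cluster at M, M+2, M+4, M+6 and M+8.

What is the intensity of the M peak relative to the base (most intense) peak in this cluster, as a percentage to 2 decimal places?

89.68%

Binomial terms of (0.782 + 0.218)^4: M 0.3740, M+2 0.4170, M+4 0.1744, M+6 0.0324, M+8 0.0023 → M+2 is the base peak.
P(M+2) = C(4,1) × 0.782^3 × 0.218^1 = 4 × 0.47821177 × 0.2180 = 0.417001 (base)
P(M) = C(4,0) × 0.782^4 × 0.218^0 = 1 × 0.3739616 × 1.0000 = 0.373962
Relative intensity = 0.373962 / 0.417001 × 100 = 89.68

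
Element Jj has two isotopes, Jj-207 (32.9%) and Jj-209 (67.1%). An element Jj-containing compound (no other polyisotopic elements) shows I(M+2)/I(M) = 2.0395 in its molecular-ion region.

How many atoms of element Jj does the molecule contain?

1

With n Jj atoms, P(M+2)/P(M) = C(n,1)·p^(n−1)q / p^n = n·q/p = n · 0.671/0.329.
n = 2.0395 × 0.329/0.671 = 1.00 ≈ 1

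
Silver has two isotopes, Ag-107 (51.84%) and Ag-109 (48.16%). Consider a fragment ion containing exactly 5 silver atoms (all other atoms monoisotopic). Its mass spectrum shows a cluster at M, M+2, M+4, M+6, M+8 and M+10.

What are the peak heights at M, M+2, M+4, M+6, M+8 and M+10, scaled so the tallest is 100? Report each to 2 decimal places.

Expanding (0.5184 + 0.4816)^5:
P(M) = 0.5184^5 = 0.037439
P(M+2) = 5 × 0.5184^4 × 0.4816^1 = 0.173907
P(M+4) = 10 × 0.5184^3 × 0.4816^2 = 0.323123
P(M+6) = 10 × 0.5184^2 × 0.4816^3 = 0.300185
P(M+8) = 5 × 0.5184^1 × 0.4816^4 = 0.139438
P(M+10) = 0.4816^5 = 0.025908
The M+4 peak is largest (0.323123); scaling to 100 gives 11.59 : 53.82 : 100.00 : 92.90 : 43.15 : 8.02.

11.59 : 53.82 : 100.00 : 92.90 : 43.15 : 8.02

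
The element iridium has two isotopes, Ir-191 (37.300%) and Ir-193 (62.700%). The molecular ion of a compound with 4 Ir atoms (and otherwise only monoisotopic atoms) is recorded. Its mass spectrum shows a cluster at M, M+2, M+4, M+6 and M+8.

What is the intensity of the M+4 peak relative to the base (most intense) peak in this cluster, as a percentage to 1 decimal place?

Term probabilities: M 0.0194, M+2 0.1302, M+4 0.3282, M+6 0.3678, M+8 0.1546. Base peak = M+6.
P(M+6) = C(4,3) × 0.37300^1 × 0.62700^3 = 4 × 0.3730 × 0.24649188 = 0.367766 (base)
P(M+4) = C(4,2) × 0.37300^2 × 0.62700^2 = 6 × 0.139129 × 0.393129 = 0.328174
Relative intensity = 0.328174 / 0.367766 × 100 = 89.2

89.2%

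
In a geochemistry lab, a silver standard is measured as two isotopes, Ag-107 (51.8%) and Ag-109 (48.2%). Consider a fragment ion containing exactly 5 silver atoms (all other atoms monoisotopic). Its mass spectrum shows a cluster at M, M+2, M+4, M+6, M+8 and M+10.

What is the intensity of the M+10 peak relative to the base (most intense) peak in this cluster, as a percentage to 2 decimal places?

8.06%

Term probabilities: M 0.0373, M+2 0.1735, M+4 0.3229, M+6 0.3005, M+8 0.1398, M+10 0.0260. Base peak = M+4.
P(M+4) = C(5,2) × 0.518^3 × 0.482^2 = 10 × 0.13899183 × 0.232324 = 0.322911 (base)
P(M+10) = C(5,5) × 0.518^0 × 0.482^5 = 1 × 1.0000 × 0.02601568 = 0.026016
Relative intensity = 0.026016 / 0.322911 × 100 = 8.06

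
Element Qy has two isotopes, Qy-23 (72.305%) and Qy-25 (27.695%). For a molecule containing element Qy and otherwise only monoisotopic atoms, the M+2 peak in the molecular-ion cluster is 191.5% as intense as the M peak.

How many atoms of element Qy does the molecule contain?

5

The M+2/M ratio from n Qy atoms is n · q/p = n · 0.27695/0.72305.
n = 1.915 × 0.72305/0.27695 = 5.00 ≈ 5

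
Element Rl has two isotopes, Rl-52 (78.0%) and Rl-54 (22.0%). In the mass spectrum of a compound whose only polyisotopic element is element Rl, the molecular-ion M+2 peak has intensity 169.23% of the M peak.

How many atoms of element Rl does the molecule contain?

The M+2/M ratio from n Rl atoms is n · q/p = n · 0.220/0.780.
n = 1.6923 × 0.780/0.220 = 6.00 ≈ 6

6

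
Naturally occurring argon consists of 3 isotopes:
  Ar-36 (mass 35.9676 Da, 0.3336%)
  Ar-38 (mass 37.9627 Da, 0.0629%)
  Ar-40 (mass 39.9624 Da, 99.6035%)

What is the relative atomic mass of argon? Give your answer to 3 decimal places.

The abundance-weighted mean is 0.003336 × 35.9676 + 0.000629 × 37.9627 + 0.996035 × 39.9624
= 0.11999 + 0.02388 + 39.80395 = 39.94782 Da

39.948 Da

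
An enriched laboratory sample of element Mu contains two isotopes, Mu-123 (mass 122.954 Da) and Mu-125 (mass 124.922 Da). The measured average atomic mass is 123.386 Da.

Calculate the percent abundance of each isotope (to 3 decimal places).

Let x be the fractional abundance of Mu-123; then Mu-125 has abundance 1 − x.
122.954·x + 124.922·(1 − x) = 123.386
(122.954 − 124.922)·x = 123.386 − 124.922
x = -1.536 / -1.968 = 0.78049 → 78.049% Mu-123, 21.951% Mu-125.

Mu-123: 78.049%, Mu-125: 21.951%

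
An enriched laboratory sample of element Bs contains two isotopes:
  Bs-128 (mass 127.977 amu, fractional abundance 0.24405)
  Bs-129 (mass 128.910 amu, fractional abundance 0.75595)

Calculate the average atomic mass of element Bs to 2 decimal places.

128.68 amu

Ar = Σ fᵢ·mᵢ = 0.24405 × 127.977 + 0.75595 × 128.910
= 31.2328 + 97.4495 = 128.6823 amu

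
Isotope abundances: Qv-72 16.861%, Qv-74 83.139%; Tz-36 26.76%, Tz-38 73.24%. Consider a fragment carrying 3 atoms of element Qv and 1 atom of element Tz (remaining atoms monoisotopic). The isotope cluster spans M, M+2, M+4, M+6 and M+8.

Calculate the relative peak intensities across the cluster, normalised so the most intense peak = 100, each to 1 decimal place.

Element Qv pattern (n=3): 0.00479347 : 0.07090759 : 0.34963442 : 0.57466453
Element Tz pattern (n=1): 0.2676 : 0.7324
Convolve the two distributions (both contribute in 2-u steps):
  M: 0.00479347×0.2676 = 0.001283
  M+2: 0.00479347×0.7324 + 0.07090759×0.2676 = 0.022486
  M+4: 0.07090759×0.7324 + 0.34963442×0.2676 = 0.145495
  M+6: 0.34963442×0.7324 + 0.57466453×0.2676 = 0.409852
  M+8: 0.57466453×0.7324 = 0.420884
Scale to base peak (0.420884) = 100: 0.3 : 5.3 : 34.6 : 97.4 : 100.0

0.3 : 5.3 : 34.6 : 97.4 : 100.0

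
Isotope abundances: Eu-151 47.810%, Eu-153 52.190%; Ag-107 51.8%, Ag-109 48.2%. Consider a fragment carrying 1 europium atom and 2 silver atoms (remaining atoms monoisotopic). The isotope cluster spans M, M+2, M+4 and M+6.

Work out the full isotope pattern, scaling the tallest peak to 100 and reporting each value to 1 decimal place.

Europium pattern (n=1): 0.4781 : 0.5219
Silver pattern (n=2): 0.268324 : 0.499352 : 0.232324
Convolve the two distributions (both contribute in 2-u steps):
  M: 0.4781×0.268324 = 0.128286
  M+2: 0.4781×0.499352 + 0.5219×0.268324 = 0.378778
  M+4: 0.4781×0.232324 + 0.5219×0.499352 = 0.371686
  M+6: 0.5219×0.232324 = 0.121250
Scale to base peak (0.378778) = 100: 33.9 : 100.0 : 98.1 : 32.0

33.9 : 100.0 : 98.1 : 32.0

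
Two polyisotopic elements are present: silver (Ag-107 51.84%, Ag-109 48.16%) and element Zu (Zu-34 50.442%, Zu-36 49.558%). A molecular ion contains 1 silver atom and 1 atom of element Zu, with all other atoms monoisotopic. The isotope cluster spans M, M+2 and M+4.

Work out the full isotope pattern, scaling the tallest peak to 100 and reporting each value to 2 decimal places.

52.32 : 100.00 : 47.75

Silver pattern (n=1): 0.5184 : 0.4816
Element Zu pattern (n=1): 0.50442 : 0.49558
Convolve the two distributions (both contribute in 2-u steps):
  M: 0.5184×0.50442 = 0.261491
  M+2: 0.5184×0.49558 + 0.4816×0.50442 = 0.499837
  M+4: 0.4816×0.49558 = 0.238671
Scale to base peak (0.499837) = 100: 52.32 : 100.00 : 47.75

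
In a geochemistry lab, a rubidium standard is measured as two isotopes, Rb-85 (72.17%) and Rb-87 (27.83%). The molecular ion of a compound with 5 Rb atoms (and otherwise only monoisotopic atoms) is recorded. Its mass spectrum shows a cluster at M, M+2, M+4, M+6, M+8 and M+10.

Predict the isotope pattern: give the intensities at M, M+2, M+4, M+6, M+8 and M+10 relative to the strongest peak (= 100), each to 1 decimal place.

51.9 : 100.0 : 77.1 : 29.7 : 5.7 : 0.4

The 5 Rb atoms are independent, so intensities follow the terms of (0.7217 + 0.2783)^5.
P(M) = 0.7217^5 = 0.195787
P(M+2) = 5 × 0.7217^4 × 0.2783^1 = 0.377494
P(M+4) = 10 × 0.7217^3 × 0.2783^2 = 0.291136
P(M+6) = 10 × 0.7217^2 × 0.2783^3 = 0.112267
P(M+8) = 5 × 0.7217^1 × 0.2783^4 = 0.021646
P(M+10) = 0.2783^5 = 0.001669
The M+2 peak is largest (0.377494); scaling to 100 gives 51.9 : 100.0 : 77.1 : 29.7 : 5.7 : 0.4.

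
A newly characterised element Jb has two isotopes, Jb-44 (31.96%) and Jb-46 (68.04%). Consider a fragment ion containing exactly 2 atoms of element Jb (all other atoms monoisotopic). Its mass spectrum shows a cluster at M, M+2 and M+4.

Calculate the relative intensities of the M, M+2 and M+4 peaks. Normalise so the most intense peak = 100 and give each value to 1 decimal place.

Expanding (0.3196 + 0.6804)^2:
P(M) = 0.3196^2 = 0.102144
P(M+2) = 2 × 0.3196^1 × 0.6804^1 = 0.434912
P(M+4) = 0.6804^2 = 0.462944
The M+4 peak is largest (0.462944); scaling to 100 gives 22.1 : 93.9 : 100.0.

22.1 : 93.9 : 100.0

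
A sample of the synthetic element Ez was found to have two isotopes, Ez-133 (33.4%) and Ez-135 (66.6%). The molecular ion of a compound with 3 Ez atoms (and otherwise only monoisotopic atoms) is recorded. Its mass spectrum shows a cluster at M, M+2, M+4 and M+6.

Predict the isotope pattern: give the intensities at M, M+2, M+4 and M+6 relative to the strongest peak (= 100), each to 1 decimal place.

Expanding (0.334 + 0.666)^3:
P(M) = 0.334^3 = 0.037260
P(M+2) = 3 × 0.334^2 × 0.666^1 = 0.222889
P(M+4) = 3 × 0.334^1 × 0.666^2 = 0.444443
P(M+6) = 0.666^3 = 0.295408
The M+4 peak is largest (0.444443); scaling to 100 gives 8.4 : 50.2 : 100.0 : 66.5.

8.4 : 50.2 : 100.0 : 66.5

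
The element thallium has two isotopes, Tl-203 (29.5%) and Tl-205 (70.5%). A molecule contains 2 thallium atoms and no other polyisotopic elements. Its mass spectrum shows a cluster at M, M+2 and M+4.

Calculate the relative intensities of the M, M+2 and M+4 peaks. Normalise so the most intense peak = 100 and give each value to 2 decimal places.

17.51 : 83.69 : 100.00

Each Tl atom is independently Tl-203 (p = 0.295) or Tl-205 (q = 0.705); the cluster is the binomial expansion (p + q)^2.
P(M) = 0.295^2 = 0.087025
P(M+2) = 2 × 0.295^1 × 0.705^1 = 0.415950
P(M+4) = 0.705^2 = 0.497025
The M+4 peak is largest (0.497025); scaling to 100 gives 17.51 : 83.69 : 100.00.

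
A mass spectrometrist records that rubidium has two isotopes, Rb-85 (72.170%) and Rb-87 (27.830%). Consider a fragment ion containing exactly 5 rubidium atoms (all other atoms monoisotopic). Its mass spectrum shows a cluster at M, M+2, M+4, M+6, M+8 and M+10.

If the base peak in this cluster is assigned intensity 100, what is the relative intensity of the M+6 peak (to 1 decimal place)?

29.7

Binomial terms of (0.72170 + 0.27830)^5: M 0.1958, M+2 0.3775, M+4 0.2911, M+6 0.1123, M+8 0.0216, M+10 0.0017 → M+2 is the base peak.
P(M+2) = C(5,1) × 0.72170^4 × 0.27830^1 = 5 × 0.27128565 × 0.2783 = 0.377494 (base)
P(M+6) = C(5,3) × 0.72170^2 × 0.27830^3 = 10 × 0.52085089 × 0.02155458 = 0.112267
Relative intensity = 0.112267 / 0.377494 × 100 = 29.7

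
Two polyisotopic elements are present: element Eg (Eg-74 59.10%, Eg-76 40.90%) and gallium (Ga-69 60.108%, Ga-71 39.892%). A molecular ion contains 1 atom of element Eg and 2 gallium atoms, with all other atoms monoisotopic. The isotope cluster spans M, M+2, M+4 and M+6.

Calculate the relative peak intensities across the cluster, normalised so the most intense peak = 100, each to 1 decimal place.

49.5 : 100.0 : 67.3 : 15.1

Element Eg pattern (n=1): 0.5910 : 0.4090
Gallium pattern (n=2): 0.36129717 : 0.47956567 : 0.15913717
Convolve the two distributions (both contribute in 2-u steps):
  M: 0.5910×0.36129717 = 0.213527
  M+2: 0.5910×0.47956567 + 0.4090×0.36129717 = 0.431194
  M+4: 0.5910×0.15913717 + 0.4090×0.47956567 = 0.290192
  M+6: 0.4090×0.15913717 = 0.065087
Scale to base peak (0.431194) = 100: 49.5 : 100.0 : 67.3 : 15.1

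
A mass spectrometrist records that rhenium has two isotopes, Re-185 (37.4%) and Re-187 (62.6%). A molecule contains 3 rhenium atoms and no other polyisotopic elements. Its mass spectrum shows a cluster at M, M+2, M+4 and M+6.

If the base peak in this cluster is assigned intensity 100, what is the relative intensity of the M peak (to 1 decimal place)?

Binomial terms of (0.374 + 0.626)^3: M 0.0523, M+2 0.2627, M+4 0.4397, M+6 0.2453 → M+4 is the base peak.
P(M+4) = C(3,2) × 0.374^1 × 0.626^2 = 3 × 0.3740 × 0.391876 = 0.439685 (base)
P(M) = C(3,0) × 0.374^3 × 0.626^0 = 1 × 0.05231362 × 1.0000 = 0.052314
Relative intensity = 0.052314 / 0.439685 × 100 = 11.9

11.9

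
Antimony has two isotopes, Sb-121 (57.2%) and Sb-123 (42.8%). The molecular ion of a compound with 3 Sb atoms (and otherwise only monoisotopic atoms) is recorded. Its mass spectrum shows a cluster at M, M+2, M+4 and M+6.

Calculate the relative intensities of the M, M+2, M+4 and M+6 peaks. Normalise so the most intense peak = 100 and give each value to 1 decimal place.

Expanding (0.572 + 0.428)^3:
P(M) = 0.572^3 = 0.187149
P(M+2) = 3 × 0.572^2 × 0.428^1 = 0.420104
P(M+4) = 3 × 0.572^1 × 0.428^2 = 0.314344
P(M+6) = 0.428^3 = 0.078403
The M+2 peak is largest (0.420104); scaling to 100 gives 44.5 : 100.0 : 74.8 : 18.7.

44.5 : 100.0 : 74.8 : 18.7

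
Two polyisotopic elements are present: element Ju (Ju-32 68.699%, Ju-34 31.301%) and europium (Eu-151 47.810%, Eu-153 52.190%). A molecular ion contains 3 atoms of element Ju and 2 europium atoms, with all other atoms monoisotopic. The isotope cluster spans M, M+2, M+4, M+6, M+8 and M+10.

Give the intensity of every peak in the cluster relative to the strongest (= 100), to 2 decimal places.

20.84 : 73.98 : 100.00 : 64.25 : 19.77 : 2.35

Element Ju pattern (n=3): 0.32422854 : 0.44318015 : 0.20192407 : 0.03066724
Europium pattern (n=2): 0.22857961 : 0.49904078 : 0.27237961
Convolve the two distributions (both contribute in 2-u steps):
  M: 0.32422854×0.22857961 = 0.074112
  M+2: 0.32422854×0.49904078 + 0.44318015×0.22857961 = 0.263105
  M+4: 0.32422854×0.27237961 + 0.44318015×0.49904078 + 0.20192407×0.22857961 = 0.355634
  M+6: 0.44318015×0.27237961 + 0.20192407×0.49904078 + 0.03066724×0.22857961 = 0.228491
  M+8: 0.20192407×0.27237961 + 0.03066724×0.49904078 = 0.070304
  M+10: 0.03066724×0.27237961 = 0.008353
Scale to base peak (0.355634) = 100: 20.84 : 73.98 : 100.00 : 64.25 : 19.77 : 2.35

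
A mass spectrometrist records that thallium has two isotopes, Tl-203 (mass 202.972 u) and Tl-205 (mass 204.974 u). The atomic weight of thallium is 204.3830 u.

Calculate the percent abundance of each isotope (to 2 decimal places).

Tl-203: 29.52%, Tl-205: 70.48%

Let x be the fractional abundance of Tl-203; then Tl-205 has abundance 1 − x.
202.972·x + 204.974·(1 − x) = 204.3830
(202.972 − 204.974)·x = 204.3830 − 204.974
x = -0.5910 / -2.002 = 0.29520 → 29.52% Tl-203, 70.48% Tl-205.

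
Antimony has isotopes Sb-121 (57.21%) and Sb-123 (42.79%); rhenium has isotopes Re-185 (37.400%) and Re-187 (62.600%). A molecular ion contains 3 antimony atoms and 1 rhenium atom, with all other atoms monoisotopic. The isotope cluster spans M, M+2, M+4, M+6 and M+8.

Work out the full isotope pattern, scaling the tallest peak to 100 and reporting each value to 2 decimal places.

Antimony pattern (n=3): 0.18724742 : 0.42015297 : 0.3142518 : 0.07834781
Rhenium pattern (n=1): 0.3740 : 0.6260
Convolve the two distributions (both contribute in 2-u steps):
  M: 0.18724742×0.3740 = 0.070031
  M+2: 0.18724742×0.6260 + 0.42015297×0.3740 = 0.274354
  M+4: 0.42015297×0.6260 + 0.3142518×0.3740 = 0.380546
  M+6: 0.3142518×0.6260 + 0.07834781×0.3740 = 0.226024
  M+8: 0.07834781×0.6260 = 0.049046
Scale to base peak (0.380546) = 100: 18.40 : 72.09 : 100.00 : 59.39 : 12.89

18.40 : 72.09 : 100.00 : 59.39 : 12.89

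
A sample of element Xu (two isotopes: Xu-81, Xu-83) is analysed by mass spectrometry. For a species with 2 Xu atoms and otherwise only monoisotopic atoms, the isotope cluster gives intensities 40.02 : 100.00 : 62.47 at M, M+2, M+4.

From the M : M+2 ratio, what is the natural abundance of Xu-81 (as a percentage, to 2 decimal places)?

If p is the fraction of Xu that is Xu-81, then I(M+2)/I(M) = [C(2,1)·p^1·(1−p)] / p^2 = 2·(1−p)/p = 100.00/40.02 = 2.4988
(1−p)/p = 2.4988/2 = 1.2494  ⇒  p = 1/(1 + 1.2494) = 0.4446
Xu-81: 44.46%, Xu-83: 55.54%.

44.46%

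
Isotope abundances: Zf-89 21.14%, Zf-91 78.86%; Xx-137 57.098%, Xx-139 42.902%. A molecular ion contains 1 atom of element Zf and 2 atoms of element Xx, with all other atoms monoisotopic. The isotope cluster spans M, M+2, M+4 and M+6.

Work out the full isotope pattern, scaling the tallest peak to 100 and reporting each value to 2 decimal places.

Element Zf pattern (n=1): 0.2114 : 0.7886
Element Xx pattern (n=2): 0.32601816 : 0.48992368 : 0.18405816
Convolve the two distributions (both contribute in 2-u steps):
  M: 0.2114×0.32601816 = 0.068920
  M+2: 0.2114×0.48992368 + 0.7886×0.32601816 = 0.360668
  M+4: 0.2114×0.18405816 + 0.7886×0.48992368 = 0.425264
  M+6: 0.7886×0.18405816 = 0.145148
Scale to base peak (0.425264) = 100: 16.21 : 84.81 : 100.00 : 34.13

16.21 : 84.81 : 100.00 : 34.13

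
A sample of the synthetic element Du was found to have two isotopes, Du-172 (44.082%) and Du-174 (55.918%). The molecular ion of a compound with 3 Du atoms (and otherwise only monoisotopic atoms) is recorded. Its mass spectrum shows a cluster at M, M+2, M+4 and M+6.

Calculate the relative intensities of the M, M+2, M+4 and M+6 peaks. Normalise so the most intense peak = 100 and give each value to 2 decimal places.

The 3 Du atoms are independent, so intensities follow the terms of (0.44082 + 0.55918)^3.
P(M) = 0.44082^3 = 0.085661
P(M+2) = 3 × 0.44082^2 × 0.55918^1 = 0.325983
P(M+4) = 3 × 0.44082^1 × 0.55918^2 = 0.413510
P(M+6) = 0.55918^3 = 0.174846
The M+4 peak is largest (0.413510); scaling to 100 gives 20.72 : 78.83 : 100.00 : 42.28.

20.72 : 78.83 : 100.00 : 42.28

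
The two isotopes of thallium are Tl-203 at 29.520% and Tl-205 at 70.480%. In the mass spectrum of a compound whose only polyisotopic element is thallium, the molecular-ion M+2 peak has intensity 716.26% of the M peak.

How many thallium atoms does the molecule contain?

With n Tl atoms, P(M+2)/P(M) = C(n,1)·p^(n−1)q / p^n = n·q/p = n · 0.70480/0.29520.
n = 7.1626 × 0.29520/0.70480 = 3.00 ≈ 3

3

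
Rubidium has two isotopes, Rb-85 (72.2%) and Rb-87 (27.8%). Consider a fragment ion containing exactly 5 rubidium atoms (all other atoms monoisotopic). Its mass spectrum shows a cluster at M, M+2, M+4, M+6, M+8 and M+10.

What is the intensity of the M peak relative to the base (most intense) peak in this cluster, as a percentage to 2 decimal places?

51.94%

Binomial terms of (0.722 + 0.278)^5: M 0.1962, M+2 0.3777, M+4 0.2909, M+6 0.1120, M+8 0.0216, M+10 0.0017 → M+2 is the base peak.
P(M+2) = C(5,1) × 0.722^4 × 0.278^1 = 5 × 0.27173701 × 0.2780 = 0.377714 (base)
P(M) = C(5,0) × 0.722^5 × 0.278^0 = 1 × 0.19619412 × 1.0000 = 0.196194
Relative intensity = 0.196194 / 0.377714 × 100 = 51.94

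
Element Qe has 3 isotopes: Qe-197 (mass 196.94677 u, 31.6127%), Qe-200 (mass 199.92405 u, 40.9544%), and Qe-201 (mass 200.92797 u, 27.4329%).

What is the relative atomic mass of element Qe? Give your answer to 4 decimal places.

Ar = Σ fᵢ·mᵢ = 0.316127 × 196.94677 + 0.409544 × 199.92405 + 0.274329 × 200.92797
= 62.260192 + 81.877695 + 55.120369 = 199.258256 u

199.2583 u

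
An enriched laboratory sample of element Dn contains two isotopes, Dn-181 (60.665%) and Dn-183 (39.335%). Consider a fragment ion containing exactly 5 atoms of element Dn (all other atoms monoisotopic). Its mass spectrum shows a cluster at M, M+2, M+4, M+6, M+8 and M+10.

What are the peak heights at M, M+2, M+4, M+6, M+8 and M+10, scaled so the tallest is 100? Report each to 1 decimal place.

Expanding (0.60665 + 0.39335)^5:
P(M) = 0.60665^5 = 0.082166
P(M+2) = 5 × 0.60665^4 × 0.39335^1 = 0.266380
P(M+4) = 10 × 0.60665^3 × 0.39335^2 = 0.345440
P(M+6) = 10 × 0.60665^2 × 0.39335^3 = 0.223982
P(M+8) = 5 × 0.60665^1 × 0.39335^4 = 0.072615
P(M+10) = 0.39335^5 = 0.009417
The M+4 peak is largest (0.345440); scaling to 100 gives 23.8 : 77.1 : 100.0 : 64.8 : 21.0 : 2.7.

23.8 : 77.1 : 100.0 : 64.8 : 21.0 : 2.7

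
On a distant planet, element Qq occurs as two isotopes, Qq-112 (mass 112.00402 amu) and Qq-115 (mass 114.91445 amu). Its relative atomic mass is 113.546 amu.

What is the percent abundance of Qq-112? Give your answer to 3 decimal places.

Writing the weighted mean with unknown fraction x of Qq-112:
112.00402·x + 114.91445·(1 − x) = 113.546
(112.00402 − 114.91445)·x = 113.546 − 114.91445
x = -1.36845 / -2.91043 = 0.47019 → 47.019% Qq-112, 52.981% Qq-115.

47.019%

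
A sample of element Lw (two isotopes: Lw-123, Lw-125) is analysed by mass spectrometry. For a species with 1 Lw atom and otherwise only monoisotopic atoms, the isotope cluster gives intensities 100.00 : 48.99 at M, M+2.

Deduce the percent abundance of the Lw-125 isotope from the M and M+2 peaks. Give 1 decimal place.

If p is the fraction of Lw that is Lw-123, then I(M+2)/I(M) = [C(1,1)·p^0·(1−p)] / p^1 = 1·(1−p)/p = 48.99/100.00 = 0.4899
(1−p)/p = 0.4899/1 = 0.4899  ⇒  p = 1/(1 + 0.4899) = 0.6712
Lw-123: 67.1%, Lw-125: 32.9%.

32.9%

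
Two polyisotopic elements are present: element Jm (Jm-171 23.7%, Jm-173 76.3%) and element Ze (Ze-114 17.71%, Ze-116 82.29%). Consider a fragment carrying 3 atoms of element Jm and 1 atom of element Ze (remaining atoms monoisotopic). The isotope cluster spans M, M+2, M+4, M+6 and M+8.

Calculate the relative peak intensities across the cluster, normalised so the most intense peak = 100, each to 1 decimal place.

0.6 : 8.0 : 42.7 : 100.0 : 87.2

Element Jm pattern (n=3): 0.01331205 : 0.12857084 : 0.41392216 : 0.44419495
Element Ze pattern (n=1): 0.1771 : 0.8229
Convolve the two distributions (both contribute in 2-u steps):
  M: 0.01331205×0.1771 = 0.002358
  M+2: 0.01331205×0.8229 + 0.12857084×0.1771 = 0.033724
  M+4: 0.12857084×0.8229 + 0.41392216×0.1771 = 0.179107
  M+6: 0.41392216×0.8229 + 0.44419495×0.1771 = 0.419283
  M+8: 0.44419495×0.8229 = 0.365528
Scale to base peak (0.419283) = 100: 0.6 : 8.0 : 42.7 : 100.0 : 87.2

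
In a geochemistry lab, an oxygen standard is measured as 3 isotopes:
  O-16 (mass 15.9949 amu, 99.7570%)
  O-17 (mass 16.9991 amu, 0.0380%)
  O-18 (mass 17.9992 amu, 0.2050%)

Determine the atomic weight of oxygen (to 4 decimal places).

15.9994 amu

Ar = Σ fᵢ·mᵢ = 0.997570 × 15.9949 + 0.000380 × 16.9991 + 0.002050 × 17.9992
= 15.95603 + 0.00646 + 0.03690 = 15.99939 amu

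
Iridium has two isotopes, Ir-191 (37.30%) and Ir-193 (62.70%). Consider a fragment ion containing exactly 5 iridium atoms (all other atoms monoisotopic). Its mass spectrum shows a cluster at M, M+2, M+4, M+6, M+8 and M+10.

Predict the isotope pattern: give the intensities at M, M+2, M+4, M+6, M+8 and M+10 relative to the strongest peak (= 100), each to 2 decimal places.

Expanding (0.3730 + 0.6270)^5:
P(M) = 0.3730^5 = 0.007220
P(M+2) = 5 × 0.3730^4 × 0.6270^1 = 0.060684
P(M+4) = 10 × 0.3730^3 × 0.6270^2 = 0.204015
P(M+6) = 10 × 0.3730^2 × 0.6270^3 = 0.342942
P(M+8) = 5 × 0.3730^1 × 0.6270^4 = 0.288237
P(M+10) = 0.6270^5 = 0.096903
The M+6 peak is largest (0.342942); scaling to 100 gives 2.11 : 17.70 : 59.49 : 100.00 : 84.05 : 28.26.

2.11 : 17.70 : 59.49 : 100.00 : 84.05 : 28.26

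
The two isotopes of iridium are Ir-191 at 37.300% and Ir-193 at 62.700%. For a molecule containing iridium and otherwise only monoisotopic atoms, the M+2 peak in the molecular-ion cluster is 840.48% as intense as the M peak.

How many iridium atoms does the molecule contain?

For n independent Ir atoms, I(M+2)/I(M) = n · (abundance Ir-193) / (abundance Ir-191) = n · 0.62700/0.37300.
n = 8.4048 × 0.37300/0.62700 = 5.00 ≈ 5

5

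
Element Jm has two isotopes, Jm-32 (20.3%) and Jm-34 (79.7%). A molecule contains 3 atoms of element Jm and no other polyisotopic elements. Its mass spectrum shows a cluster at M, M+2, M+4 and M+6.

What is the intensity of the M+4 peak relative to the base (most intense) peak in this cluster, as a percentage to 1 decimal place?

Term probabilities: M 0.0084, M+2 0.0985, M+4 0.3868, M+6 0.5063. Base peak = M+6.
P(M+6) = C(3,3) × 0.203^0 × 0.797^3 = 1 × 1.0000 × 0.50626157 = 0.506262 (base)
P(M+4) = C(3,2) × 0.203^1 × 0.797^2 = 3 × 0.2030 × 0.635209 = 0.386842
Relative intensity = 0.386842 / 0.506262 × 100 = 76.4

76.4%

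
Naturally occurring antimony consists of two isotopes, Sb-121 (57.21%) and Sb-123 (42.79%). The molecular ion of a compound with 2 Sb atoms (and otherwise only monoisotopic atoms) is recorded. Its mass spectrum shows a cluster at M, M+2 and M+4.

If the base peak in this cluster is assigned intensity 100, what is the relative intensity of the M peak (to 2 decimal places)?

66.85

Term probabilities: M 0.3273, M+2 0.4896, M+4 0.1831. Base peak = M+2.
P(M+2) = C(2,1) × 0.5721^1 × 0.4279^1 = 2 × 0.5721 × 0.4279 = 0.489603 (base)
P(M) = C(2,0) × 0.5721^2 × 0.4279^0 = 1 × 0.32729841 × 1.0000 = 0.327298
Relative intensity = 0.327298 / 0.489603 × 100 = 66.85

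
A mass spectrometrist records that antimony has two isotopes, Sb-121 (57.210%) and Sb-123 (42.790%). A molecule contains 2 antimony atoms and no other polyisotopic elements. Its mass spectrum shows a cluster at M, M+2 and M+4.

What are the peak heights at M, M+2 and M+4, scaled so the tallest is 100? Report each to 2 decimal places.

The 2 Sb atoms are independent, so intensities follow the terms of (0.57210 + 0.42790)^2.
P(M) = 0.57210^2 = 0.327298
P(M+2) = 2 × 0.57210^1 × 0.42790^1 = 0.489603
P(M+4) = 0.42790^2 = 0.183098
The M+2 peak is largest (0.489603); scaling to 100 gives 66.85 : 100.00 : 37.40.

66.85 : 100.00 : 37.40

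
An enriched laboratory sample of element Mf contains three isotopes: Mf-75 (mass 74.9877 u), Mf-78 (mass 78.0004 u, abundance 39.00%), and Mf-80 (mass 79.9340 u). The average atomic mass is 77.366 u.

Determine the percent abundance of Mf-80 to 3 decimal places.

Let x and y be the fractions of Mf-75 and Mf-80. Then x + y = 1 − 0.3900 = 0.6100 and 74.9877x + 79.9340y = 77.366 − 0.3900×78.0004 = 46.945844.
Substituting: 74.9877x + 79.9340(0.6100 − x) = 46.945844
(74.9877 − 79.9340)x = -1.813896  ⇒  x = 0.36672, y = 0.24328
Mf-75: 36.672%, Mf-80: 24.328%.

24.328%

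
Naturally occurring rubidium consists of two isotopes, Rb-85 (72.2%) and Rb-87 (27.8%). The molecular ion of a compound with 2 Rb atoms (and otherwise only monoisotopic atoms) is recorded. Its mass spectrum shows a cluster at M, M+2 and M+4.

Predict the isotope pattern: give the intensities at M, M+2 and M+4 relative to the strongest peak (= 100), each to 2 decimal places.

Expanding (0.722 + 0.278)^2:
P(M) = 0.722^2 = 0.521284
P(M+2) = 2 × 0.722^1 × 0.278^1 = 0.401432
P(M+4) = 0.278^2 = 0.077284
The M peak is largest (0.521284); scaling to 100 gives 100.00 : 77.01 : 14.83.

100.00 : 77.01 : 14.83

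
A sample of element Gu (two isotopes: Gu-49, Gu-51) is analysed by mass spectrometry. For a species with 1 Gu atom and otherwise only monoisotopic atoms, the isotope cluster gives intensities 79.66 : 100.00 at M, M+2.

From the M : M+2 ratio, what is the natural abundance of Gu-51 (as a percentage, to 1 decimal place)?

55.7%

If p is the fraction of Gu that is Gu-49, then I(M+2)/I(M) = [C(1,1)·p^0·(1−p)] / p^1 = 1·(1−p)/p = 100.00/79.66 = 1.2553
(1−p)/p = 1.2553/1 = 1.2553  ⇒  p = 1/(1 + 1.2553) = 0.4434
Gu-49: 44.3%, Gu-51: 55.7%.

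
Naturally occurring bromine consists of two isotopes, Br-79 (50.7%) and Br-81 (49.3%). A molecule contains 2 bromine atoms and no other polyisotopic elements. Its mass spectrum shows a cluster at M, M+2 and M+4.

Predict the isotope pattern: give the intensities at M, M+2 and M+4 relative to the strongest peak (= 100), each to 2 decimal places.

51.42 : 100.00 : 48.62

The 2 Br atoms are independent, so intensities follow the terms of (0.507 + 0.493)^2.
P(M) = 0.507^2 = 0.257049
P(M+2) = 2 × 0.507^1 × 0.493^1 = 0.499902
P(M+4) = 0.493^2 = 0.243049
The M+2 peak is largest (0.499902); scaling to 100 gives 51.42 : 100.00 : 48.62.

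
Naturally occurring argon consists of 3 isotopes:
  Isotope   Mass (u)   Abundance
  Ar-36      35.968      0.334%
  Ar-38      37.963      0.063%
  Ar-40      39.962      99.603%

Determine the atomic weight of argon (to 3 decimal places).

Average mass = Σ (abundance × isotope mass) = 0.00334 × 35.968 + 0.00063 × 37.963 + 0.99603 × 39.962
= 0.1201 + 0.0239 + 39.8034 = 39.9474 u

39.947 u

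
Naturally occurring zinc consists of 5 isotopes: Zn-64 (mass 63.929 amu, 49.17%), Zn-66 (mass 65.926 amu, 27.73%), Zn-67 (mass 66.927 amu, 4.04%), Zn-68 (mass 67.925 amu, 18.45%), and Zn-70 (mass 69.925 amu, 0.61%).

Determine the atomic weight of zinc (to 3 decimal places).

65.378 amu

Average mass = Σ (abundance × isotope mass) = 0.4917 × 63.929 + 0.2773 × 65.926 + 0.0404 × 66.927 + 0.1845 × 67.925 + 0.0061 × 69.925
= 31.4339 + 18.2813 + 2.7039 + 12.5322 + 0.4265 = 65.3778 amu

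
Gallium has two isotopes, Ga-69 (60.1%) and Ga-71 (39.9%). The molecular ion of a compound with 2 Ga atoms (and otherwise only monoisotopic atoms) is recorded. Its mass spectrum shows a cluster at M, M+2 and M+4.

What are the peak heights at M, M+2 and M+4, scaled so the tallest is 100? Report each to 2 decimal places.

75.31 : 100.00 : 33.19

Expanding (0.601 + 0.399)^2:
P(M) = 0.601^2 = 0.361201
P(M+2) = 2 × 0.601^1 × 0.399^1 = 0.479598
P(M+4) = 0.399^2 = 0.159201
The M+2 peak is largest (0.479598); scaling to 100 gives 75.31 : 100.00 : 33.19.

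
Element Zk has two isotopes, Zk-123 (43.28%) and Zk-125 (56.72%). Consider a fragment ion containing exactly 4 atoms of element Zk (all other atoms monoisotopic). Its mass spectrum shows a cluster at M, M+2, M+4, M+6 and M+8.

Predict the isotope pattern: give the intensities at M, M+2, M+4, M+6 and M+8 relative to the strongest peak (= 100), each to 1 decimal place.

Expanding (0.4328 + 0.5672)^4:
P(M) = 0.4328^4 = 0.035087
P(M+2) = 4 × 0.4328^3 × 0.5672^1 = 0.183932
P(M+4) = 6 × 0.4328^2 × 0.5672^2 = 0.361575
P(M+6) = 4 × 0.4328^1 × 0.5672^3 = 0.315905
P(M+8) = 0.5672^4 = 0.103501
The M+4 peak is largest (0.361575); scaling to 100 gives 9.7 : 50.9 : 100.0 : 87.4 : 28.6.

9.7 : 50.9 : 100.0 : 87.4 : 28.6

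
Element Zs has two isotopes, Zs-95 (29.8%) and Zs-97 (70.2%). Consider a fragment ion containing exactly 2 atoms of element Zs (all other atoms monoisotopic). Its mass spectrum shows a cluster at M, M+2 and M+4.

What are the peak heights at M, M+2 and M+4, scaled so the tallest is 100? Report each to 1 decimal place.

Each Zs atom is independently Zs-95 (p = 0.298) or Zs-97 (q = 0.702); the cluster is the binomial expansion (p + q)^2.
P(M) = 0.298^2 = 0.088804
P(M+2) = 2 × 0.298^1 × 0.702^1 = 0.418392
P(M+4) = 0.702^2 = 0.492804
The M+4 peak is largest (0.492804); scaling to 100 gives 18.0 : 84.9 : 100.0.

18.0 : 84.9 : 100.0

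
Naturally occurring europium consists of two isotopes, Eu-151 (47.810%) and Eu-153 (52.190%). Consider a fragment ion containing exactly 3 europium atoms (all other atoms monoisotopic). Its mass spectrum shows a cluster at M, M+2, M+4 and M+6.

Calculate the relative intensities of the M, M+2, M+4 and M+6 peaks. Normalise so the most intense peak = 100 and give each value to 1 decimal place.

Each Eu atom is independently Eu-151 (p = 0.47810) or Eu-153 (q = 0.52190); the cluster is the binomial expansion (p + q)^3.
P(M) = 0.47810^3 = 0.109284
P(M+2) = 3 × 0.47810^2 × 0.52190^1 = 0.357887
P(M+4) = 3 × 0.47810^1 × 0.52190^2 = 0.390674
P(M+6) = 0.52190^3 = 0.142155
The M+4 peak is largest (0.390674); scaling to 100 gives 28.0 : 91.6 : 100.0 : 36.4.

28.0 : 91.6 : 100.0 : 36.4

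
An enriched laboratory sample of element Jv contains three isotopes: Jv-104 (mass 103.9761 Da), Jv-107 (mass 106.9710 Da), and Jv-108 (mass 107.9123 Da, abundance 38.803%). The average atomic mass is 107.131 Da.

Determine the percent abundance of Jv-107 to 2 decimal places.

Let x and y be the fractions of Jv-104 and Jv-107. Then x + y = 1 − 0.38803 = 0.61197 and 103.9761x + 106.9710y = 107.131 − 0.38803×107.9123 = 65.257790231.
Substituting: 103.9761x + 106.9710(0.61197 − x) = 65.257790231
(103.9761 − 106.9710)x = -0.205252639  ⇒  x = 0.06853, y = 0.54344
Jv-104: 6.85%, Jv-107: 54.34%.

54.34%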